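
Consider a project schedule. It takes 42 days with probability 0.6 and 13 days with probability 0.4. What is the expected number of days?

EV = 0.6 × 42 + 0.4 × 13 = 25.2 + 5.2 = 30.4

30.4 days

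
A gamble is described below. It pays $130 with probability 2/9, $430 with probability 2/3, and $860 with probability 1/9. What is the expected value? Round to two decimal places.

EV = 2/9 × 130 + 2/3 × 430 + 1/9 × 860 = 28.8889 + 286.6667 + 95.5556 = 411.1111

$411.11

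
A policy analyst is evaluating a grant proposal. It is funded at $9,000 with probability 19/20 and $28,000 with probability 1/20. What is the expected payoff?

EV = 19/20 × 9000 + 1/20 × 28000 = 8550 + 1400 = 9950

$9,950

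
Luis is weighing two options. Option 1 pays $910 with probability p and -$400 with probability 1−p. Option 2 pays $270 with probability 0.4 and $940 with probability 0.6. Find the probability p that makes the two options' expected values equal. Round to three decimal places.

EV(Option 2) = 0.4 × 270 + 0.6 × 940 = 108 + 564 = 672
p·910 + (1−p)·(-400) = 672
1310p − 400 = 672
p = (672 + 400) / 1310

p = 0.818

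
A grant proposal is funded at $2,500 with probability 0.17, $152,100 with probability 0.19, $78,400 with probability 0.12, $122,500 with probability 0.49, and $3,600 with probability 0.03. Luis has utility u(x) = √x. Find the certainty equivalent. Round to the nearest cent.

E[u] = 0.17·√2500 + 0.19·√152100 + 0.12·√78400 + 0.49·√122500 + 0.03·√3600 = 0.17·50 + 0.19·390 + 0.12·280 + 0.49·350 + 0.03·60 = 289.5
CE = (289.5)² = 83810.25

$83,810.25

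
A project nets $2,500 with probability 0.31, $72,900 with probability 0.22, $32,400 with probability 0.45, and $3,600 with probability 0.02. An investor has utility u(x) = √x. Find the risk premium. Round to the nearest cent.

E[u] = 0.31·√2500 + 0.22·√72900 + 0.45·√32400 + 0.02·√3600 = 0.31·50 + 0.22·270 + 0.45·180 + 0.02·60 = 157.1
CE = (157.1)² = 24680.41
Risk premium = EV − CE = 31465 − 24680.41 = 6784.59

$6,784.59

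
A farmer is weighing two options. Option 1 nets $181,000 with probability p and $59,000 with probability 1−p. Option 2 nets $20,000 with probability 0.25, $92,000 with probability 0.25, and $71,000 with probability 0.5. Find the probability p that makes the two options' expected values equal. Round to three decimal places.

EV(Option 2) = 0.25 × 20000 + 0.25 × 92000 + 0.5 × 71000 = 5000 + 23000 + 35500 = 63500
p·181000 + (1−p)·59000 = 63500
122000p + 59000 = 63500
p = (63500 − 59000) / 122000

p = 0.037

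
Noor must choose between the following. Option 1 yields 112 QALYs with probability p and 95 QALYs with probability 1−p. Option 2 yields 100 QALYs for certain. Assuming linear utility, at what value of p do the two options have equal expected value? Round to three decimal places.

p·112 + (1−p)·95 = 100
17p + 95 = 100
p = (100 − 95) / 17

p = 0.294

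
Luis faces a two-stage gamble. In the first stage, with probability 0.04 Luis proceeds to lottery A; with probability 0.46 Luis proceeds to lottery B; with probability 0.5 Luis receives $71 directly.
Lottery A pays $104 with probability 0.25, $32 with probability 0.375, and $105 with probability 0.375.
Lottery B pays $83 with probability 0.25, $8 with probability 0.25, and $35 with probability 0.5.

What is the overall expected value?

EV(A) = 0.25 × 104 + 0.375 × 32 + 0.375 × 105 = 26 + 12 + 39.375 = 77.375
EV(B) = 0.25 × 83 + 0.25 × 8 + 0.5 × 35 = 20.75 + 2 + 17.5 = 40.25
Branch C: 71 (certain)
Overall = 0.04 × 77.375 + 0.46 × 40.25 + 0.5 × 71 = 3.095 + 18.515 + 35.5 = 57.11

$57.11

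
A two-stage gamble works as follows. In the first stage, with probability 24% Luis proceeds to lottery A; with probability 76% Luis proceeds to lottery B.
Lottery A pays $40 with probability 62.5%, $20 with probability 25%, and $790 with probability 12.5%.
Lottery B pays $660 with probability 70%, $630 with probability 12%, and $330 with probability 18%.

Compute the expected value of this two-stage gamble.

EV(A) = 0.625 × 40 + 0.25 × 20 + 0.125 × 790 = 25 + 5 + 98.75 = 128.75
EV(B) = 0.7 × 660 + 0.12 × 630 + 0.18 × 330 = 462 + 75.6 + 59.4 = 597
Overall = 0.24 × 128.75 + 0.76 × 597 = 30.9 + 453.72 = 484.62

$484.62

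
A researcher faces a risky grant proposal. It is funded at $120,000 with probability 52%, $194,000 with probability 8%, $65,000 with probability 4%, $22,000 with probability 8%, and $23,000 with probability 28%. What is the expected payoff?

$88,720

EV = 0.52 × 120000 + 0.08 × 194000 + 0.04 × 65000 + 0.08 × 22000 + 0.28 × 23000 = 62400 + 15520 + 2600 + 1760 + 6440 = 88720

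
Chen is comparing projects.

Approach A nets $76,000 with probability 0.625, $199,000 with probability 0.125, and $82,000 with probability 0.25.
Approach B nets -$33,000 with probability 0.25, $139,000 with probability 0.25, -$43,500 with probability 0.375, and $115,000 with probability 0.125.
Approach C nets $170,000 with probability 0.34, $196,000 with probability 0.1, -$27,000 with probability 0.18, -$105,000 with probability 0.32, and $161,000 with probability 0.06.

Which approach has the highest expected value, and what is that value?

Approach A ($92,875)

Approach A = 0.625 × 76000 + 0.125 × 199000 + 0.25 × 82000 = 47500 + 24875 + 20500 = 92875
Approach B = 0.25 × (-33000) + 0.25 × 139000 + 0.375 × (-43500) + 0.125 × 115000 = -8250 + 34750 − 16312.5 + 14375 = 24562.5
Approach C = 0.34 × 170000 + 0.1 × 196000 + 0.18 × (-27000) + 0.32 × (-105000) + 0.06 × 161000 = 57800 + 19600 − 4860 − 33600 + 9660 = 48600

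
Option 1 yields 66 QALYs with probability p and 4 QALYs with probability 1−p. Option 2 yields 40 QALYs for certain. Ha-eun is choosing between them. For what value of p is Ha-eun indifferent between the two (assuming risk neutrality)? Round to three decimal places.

p = 0.581

p·66 + (1−p)·4 = 40
62p + 4 = 40
p = (40 − 4) / 62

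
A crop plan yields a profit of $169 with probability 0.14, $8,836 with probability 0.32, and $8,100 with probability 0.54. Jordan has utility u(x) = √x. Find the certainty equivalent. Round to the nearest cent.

$6,480.25

E[u] = 0.14·√169 + 0.32·√8836 + 0.54·√8100 = 0.14·13 + 0.32·94 + 0.54·90 = 80.5
CE = (80.5)² = 6480.25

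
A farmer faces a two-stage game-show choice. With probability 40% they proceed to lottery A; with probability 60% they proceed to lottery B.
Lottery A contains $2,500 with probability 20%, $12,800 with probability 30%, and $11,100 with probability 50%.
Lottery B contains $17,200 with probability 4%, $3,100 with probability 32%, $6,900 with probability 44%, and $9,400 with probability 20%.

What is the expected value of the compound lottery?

EV(A) = 0.2 × 2500 + 0.3 × 12800 + 0.5 × 11100 = 500 + 3840 + 5550 = 9890
EV(B) = 0.04 × 17200 + 0.32 × 3100 + 0.44 × 6900 + 0.2 × 9400 = 688 + 992 + 3036 + 1880 = 6596
Overall = 0.4 × 9890 + 0.6 × 6596 = 3956 + 3957.6 = 7913.6

$7,913.60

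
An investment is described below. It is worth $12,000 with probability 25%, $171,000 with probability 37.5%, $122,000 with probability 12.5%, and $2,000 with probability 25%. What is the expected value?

EV = 0.25 × 12000 + 0.375 × 171000 + 0.125 × 122000 + 0.25 × 2000 = 3000 + 64125 + 15250 + 500 = 82875

$82,875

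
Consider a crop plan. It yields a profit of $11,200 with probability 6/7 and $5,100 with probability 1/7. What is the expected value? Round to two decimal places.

$10,328.57

EV = 6/7 × 11200 + 1/7 × 5100 = 9600 + 728.5714 = 10328.5714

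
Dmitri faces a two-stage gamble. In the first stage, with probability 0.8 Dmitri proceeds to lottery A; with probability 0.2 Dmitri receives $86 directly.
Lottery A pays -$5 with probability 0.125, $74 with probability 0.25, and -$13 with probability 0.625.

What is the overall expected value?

$25

EV(A) = 0.125 × (-5) + 0.25 × 74 + 0.625 × (-13) = -0.625 + 18.5 − 8.125 = 9.75
Branch B: 86 (certain)
Overall = 0.8 × 9.75 + 0.2 × 86 = 7.8 + 17.2 = 25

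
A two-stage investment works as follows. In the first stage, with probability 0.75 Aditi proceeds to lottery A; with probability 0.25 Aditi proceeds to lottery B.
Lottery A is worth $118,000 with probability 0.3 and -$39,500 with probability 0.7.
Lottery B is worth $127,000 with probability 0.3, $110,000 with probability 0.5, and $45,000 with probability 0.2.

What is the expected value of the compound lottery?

$31,337.50

EV(A) = 0.3 × 118000 + 0.7 × (-39500) = 35400 − 27650 = 7750
EV(B) = 0.3 × 127000 + 0.5 × 110000 + 0.2 × 45000 = 38100 + 55000 + 9000 = 102100
Overall = 0.75 × 7750 + 0.25 × 102100 = 5812.5 + 25525 = 31337.5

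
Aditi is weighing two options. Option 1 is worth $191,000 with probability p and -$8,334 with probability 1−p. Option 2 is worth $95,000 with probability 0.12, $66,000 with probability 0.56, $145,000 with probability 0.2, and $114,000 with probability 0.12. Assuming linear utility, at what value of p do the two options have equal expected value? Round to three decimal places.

EV(Option 2) = 0.12 × 95000 + 0.56 × 66000 + 0.2 × 145000 + 0.12 × 114000 = 11400 + 36960 + 29000 + 13680 = 91040
p·191000 + (1−p)·(-8334) = 91040
199334p − 8334 = 91040
p = (91040 + 8334) / 199334

p = 0.499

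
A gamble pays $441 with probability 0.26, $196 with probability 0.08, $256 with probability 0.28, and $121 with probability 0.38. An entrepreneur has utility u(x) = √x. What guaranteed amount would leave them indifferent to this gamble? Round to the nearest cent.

E[u] = 0.26·√441 + 0.08·√196 + 0.28·√256 + 0.38·√121 = 0.26·21 + 0.08·14 + 0.28·16 + 0.38·11 = 15.24
CE = (15.24)² = 232.2576

$232.26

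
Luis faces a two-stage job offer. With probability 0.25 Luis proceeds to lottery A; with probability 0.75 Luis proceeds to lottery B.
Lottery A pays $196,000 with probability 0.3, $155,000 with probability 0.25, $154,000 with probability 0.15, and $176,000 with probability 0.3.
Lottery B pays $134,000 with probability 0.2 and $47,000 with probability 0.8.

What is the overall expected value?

$91,662.50

EV(A) = 0.3 × 196000 + 0.25 × 155000 + 0.15 × 154000 + 0.3 × 176000 = 58800 + 38750 + 23100 + 52800 = 173450
EV(B) = 0.2 × 134000 + 0.8 × 47000 = 26800 + 37600 = 64400
Overall = 0.25 × 173450 + 0.75 × 64400 = 43362.5 + 48300 = 91662.5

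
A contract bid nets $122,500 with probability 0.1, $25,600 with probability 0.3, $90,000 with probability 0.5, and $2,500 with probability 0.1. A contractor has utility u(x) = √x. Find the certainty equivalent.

E[u] = 0.1·√122500 + 0.3·√25600 + 0.5·√90000 + 0.1·√2500 = 0.1·350 + 0.3·160 + 0.5·300 + 0.1·50 = 238
CE = (238)² = 56644

$56,644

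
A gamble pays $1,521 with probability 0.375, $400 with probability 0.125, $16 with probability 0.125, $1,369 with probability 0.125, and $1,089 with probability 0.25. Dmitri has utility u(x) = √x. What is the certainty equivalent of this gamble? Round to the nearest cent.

$930.25

E[u] = 0.375·√1521 + 0.125·√400 + 0.125·√16 + 0.125·√1369 + 0.25·√1089 = 0.375·39 + 0.125·20 + 0.125·4 + 0.125·37 + 0.25·33 = 30.5
CE = (30.5)² = 930.25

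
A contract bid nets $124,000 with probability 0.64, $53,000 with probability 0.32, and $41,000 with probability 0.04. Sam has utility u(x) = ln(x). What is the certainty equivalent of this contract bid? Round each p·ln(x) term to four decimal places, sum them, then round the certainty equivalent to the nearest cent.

$90,381.96

E[u] = 0.64·ln(124000) + 0.32·ln(53000) + 0.04·ln(41000) = 7.5059 + 3.4810 + 0.4249 = 11.4118
CE = e^11.4118 ≈ 90381.96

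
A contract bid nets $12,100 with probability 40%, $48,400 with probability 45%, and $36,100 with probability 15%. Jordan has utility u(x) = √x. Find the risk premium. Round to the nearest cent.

E[u] = 0.4·√12100 + 0.45·√48400 + 0.15·√36100 = 0.4·110 + 0.45·220 + 0.15·190 = 171.5
CE = (171.5)² = 29412.25
Risk premium = EV − CE = 32035 − 29412.25 = 2622.75

$2,622.75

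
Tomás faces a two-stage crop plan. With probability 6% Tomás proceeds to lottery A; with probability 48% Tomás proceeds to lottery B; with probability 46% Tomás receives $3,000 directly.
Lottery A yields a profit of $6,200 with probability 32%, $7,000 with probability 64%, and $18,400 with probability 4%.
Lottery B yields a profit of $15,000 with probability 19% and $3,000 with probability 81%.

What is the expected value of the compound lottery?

EV(A) = 0.32 × 6200 + 0.64 × 7000 + 0.04 × 18400 = 1984 + 4480 + 736 = 7200
EV(B) = 0.19 × 15000 + 0.81 × 3000 = 2850 + 2430 = 5280
Branch C: 3000 (certain)
Overall = 0.06 × 7200 + 0.48 × 5280 + 0.46 × 3000 = 432 + 2534.4 + 1380 = 4346.4

$4,346.40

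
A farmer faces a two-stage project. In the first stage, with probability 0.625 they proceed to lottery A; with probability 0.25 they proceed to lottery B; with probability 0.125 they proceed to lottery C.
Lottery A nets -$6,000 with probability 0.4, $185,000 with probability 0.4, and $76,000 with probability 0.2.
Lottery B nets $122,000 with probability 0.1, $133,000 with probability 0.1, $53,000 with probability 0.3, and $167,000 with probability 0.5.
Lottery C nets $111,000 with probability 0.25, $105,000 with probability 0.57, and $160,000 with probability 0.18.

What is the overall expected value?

EV(A) = 0.4 × (-6000) + 0.4 × 185000 + 0.2 × 76000 = -2400 + 74000 + 15200 = 86800
EV(B) = 0.1 × 122000 + 0.1 × 133000 + 0.3 × 53000 + 0.5 × 167000 = 12200 + 13300 + 15900 + 83500 = 124900
EV(C) = 0.25 × 111000 + 0.57 × 105000 + 0.18 × 160000 = 27750 + 59850 + 28800 = 116400
Overall = 0.625 × 86800 + 0.25 × 124900 + 0.125 × 116400 = 54250 + 31225 + 14550 = 100025

$100,025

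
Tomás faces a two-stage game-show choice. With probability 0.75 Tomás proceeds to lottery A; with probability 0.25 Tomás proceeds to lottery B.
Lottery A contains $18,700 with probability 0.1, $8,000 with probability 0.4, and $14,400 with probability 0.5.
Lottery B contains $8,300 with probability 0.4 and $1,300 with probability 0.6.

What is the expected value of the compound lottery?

EV(A) = 0.1 × 18700 + 0.4 × 8000 + 0.5 × 14400 = 1870 + 3200 + 7200 = 12270
EV(B) = 0.4 × 8300 + 0.6 × 1300 = 3320 + 780 = 4100
Overall = 0.75 × 12270 + 0.25 × 4100 = 9202.5 + 1025 = 10227.5

$10,227.50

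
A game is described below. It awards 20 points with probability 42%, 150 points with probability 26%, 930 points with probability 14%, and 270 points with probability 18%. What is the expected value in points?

226.2 points

EV = 0.42 × 20 + 0.26 × 150 + 0.14 × 930 + 0.18 × 270 = 8.4 + 39 + 130.2 + 48.6 = 226.2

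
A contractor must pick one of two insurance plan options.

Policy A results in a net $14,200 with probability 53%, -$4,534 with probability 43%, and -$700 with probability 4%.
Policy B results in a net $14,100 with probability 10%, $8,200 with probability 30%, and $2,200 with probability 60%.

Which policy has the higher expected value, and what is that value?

Policy A = 0.53 × 14200 + 0.43 × (-4534) + 0.04 × (-700) = 7526 − 1949.62 − 28 = 5548.38
Policy B = 0.1 × 14100 + 0.3 × 8200 + 0.6 × 2200 = 1410 + 2460 + 1320 = 5190

Policy A ($5,548.38)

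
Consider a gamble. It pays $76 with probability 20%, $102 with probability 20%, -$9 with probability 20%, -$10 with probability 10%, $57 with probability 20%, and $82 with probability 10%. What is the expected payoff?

$52.40

EV = 0.2 × 76 + 0.2 × 102 + 0.2 × (-9) + 0.1 × (-10) + 0.2 × 57 + 0.1 × 82 = 15.2 + 20.4 − 1.8 − 1 + 11.4 + 8.2 = 52.4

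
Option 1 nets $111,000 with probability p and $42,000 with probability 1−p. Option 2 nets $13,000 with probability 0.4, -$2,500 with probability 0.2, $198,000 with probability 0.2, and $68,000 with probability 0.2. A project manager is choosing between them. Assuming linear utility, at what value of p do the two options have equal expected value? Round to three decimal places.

EV(Option 2) = 0.4 × 13000 + 0.2 × (-2500) + 0.2 × 198000 + 0.2 × 68000 = 5200 − 500 + 39600 + 13600 = 57900
p·111000 + (1−p)·42000 = 57900
69000p + 42000 = 57900
p = (57900 − 42000) / 69000

p = 0.230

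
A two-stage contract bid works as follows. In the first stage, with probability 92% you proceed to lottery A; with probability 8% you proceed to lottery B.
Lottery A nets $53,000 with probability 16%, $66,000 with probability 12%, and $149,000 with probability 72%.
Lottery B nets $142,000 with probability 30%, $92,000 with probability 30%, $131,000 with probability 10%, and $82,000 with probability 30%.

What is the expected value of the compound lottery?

EV(A) = 0.16 × 53000 + 0.12 × 66000 + 0.72 × 149000 = 8480 + 7920 + 107280 = 123680
EV(B) = 0.3 × 142000 + 0.3 × 92000 + 0.1 × 131000 + 0.3 × 82000 = 42600 + 27600 + 13100 + 24600 = 107900
Overall = 0.92 × 123680 + 0.08 × 107900 = 113785.6 + 8632 = 122417.6

$122,417.60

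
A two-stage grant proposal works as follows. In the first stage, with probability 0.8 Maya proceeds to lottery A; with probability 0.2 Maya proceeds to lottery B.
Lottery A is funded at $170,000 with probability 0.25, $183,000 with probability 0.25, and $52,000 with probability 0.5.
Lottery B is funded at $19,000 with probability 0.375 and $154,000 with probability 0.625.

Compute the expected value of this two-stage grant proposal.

$112,075

EV(A) = 0.25 × 170000 + 0.25 × 183000 + 0.5 × 52000 = 42500 + 45750 + 26000 = 114250
EV(B) = 0.375 × 19000 + 0.625 × 154000 = 7125 + 96250 = 103375
Overall = 0.8 × 114250 + 0.2 × 103375 = 91400 + 20675 = 112075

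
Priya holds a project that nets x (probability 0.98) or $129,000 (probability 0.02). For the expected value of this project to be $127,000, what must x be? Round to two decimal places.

x = $126,959.18

0.98·x + 0.02·129000 = 127000
0.98·x = 127000 − 2580 = 124420
x = 124420 / 0.98 = 126959.1837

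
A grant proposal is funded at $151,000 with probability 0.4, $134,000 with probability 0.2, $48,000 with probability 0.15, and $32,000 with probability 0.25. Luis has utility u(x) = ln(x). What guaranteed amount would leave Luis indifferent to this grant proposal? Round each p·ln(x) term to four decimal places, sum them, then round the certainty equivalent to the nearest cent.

$84,229.46

E[u] = 0.4·ln(151000) + 0.2·ln(134000) + 0.15·ln(48000) + 0.25·ln(32000) = 4.7700 + 2.3611 + 1.6168 + 2.5934 = 11.3413
CE = e^11.3413 ≈ 84229.46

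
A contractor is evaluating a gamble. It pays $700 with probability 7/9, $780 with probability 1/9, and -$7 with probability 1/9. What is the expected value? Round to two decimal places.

EV = 7/9 × 700 + 1/9 × 780 + 1/9 × (-7) = 544.4444 + 86.6667 − 0.7778 = 630.3333

$630.33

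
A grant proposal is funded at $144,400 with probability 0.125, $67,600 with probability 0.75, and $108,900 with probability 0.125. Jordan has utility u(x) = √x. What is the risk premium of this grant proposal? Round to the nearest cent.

$1,848.44

E[u] = 0.125·√144400 + 0.75·√67600 + 0.125·√108900 = 0.125·380 + 0.75·260 + 0.125·330 = 283.75
CE = (283.75)² = 80514.0625
Risk premium = EV − CE = 82362.5 − 80514.0625 = 1848.4375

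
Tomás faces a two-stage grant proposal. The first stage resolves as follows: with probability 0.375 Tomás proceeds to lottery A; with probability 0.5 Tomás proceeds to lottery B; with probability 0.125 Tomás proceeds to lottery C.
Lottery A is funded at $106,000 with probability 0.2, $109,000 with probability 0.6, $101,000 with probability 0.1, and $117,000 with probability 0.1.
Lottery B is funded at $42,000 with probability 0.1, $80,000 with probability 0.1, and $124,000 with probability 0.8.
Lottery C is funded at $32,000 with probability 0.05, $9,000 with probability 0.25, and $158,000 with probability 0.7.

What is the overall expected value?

$110,656.25

EV(A) = 0.2 × 106000 + 0.6 × 109000 + 0.1 × 101000 + 0.1 × 117000 = 21200 + 65400 + 10100 + 11700 = 108400
EV(B) = 0.1 × 42000 + 0.1 × 80000 + 0.8 × 124000 = 4200 + 8000 + 99200 = 111400
EV(C) = 0.05 × 32000 + 0.25 × 9000 + 0.7 × 158000 = 1600 + 2250 + 110600 = 114450
Overall = 0.375 × 108400 + 0.5 × 111400 + 0.125 × 114450 = 40650 + 55700 + 14306.25 = 110656.25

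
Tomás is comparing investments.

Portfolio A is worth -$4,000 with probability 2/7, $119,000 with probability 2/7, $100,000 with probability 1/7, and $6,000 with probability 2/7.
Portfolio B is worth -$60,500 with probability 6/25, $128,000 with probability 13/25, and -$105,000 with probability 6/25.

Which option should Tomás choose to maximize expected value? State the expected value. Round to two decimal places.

Portfolio A ($48,857.14)

Portfolio A = 2/7 × (-4000) + 2/7 × 119000 + 1/7 × 100000 + 2/7 × 6000 = -1142.8571 + 34000 + 14285.7143 + 1714.2857 = 48857.1429
Portfolio B = 6/25 × (-60500) + 13/25 × 128000 + 6/25 × (-105000) = -14520 + 66560 − 25200 = 26840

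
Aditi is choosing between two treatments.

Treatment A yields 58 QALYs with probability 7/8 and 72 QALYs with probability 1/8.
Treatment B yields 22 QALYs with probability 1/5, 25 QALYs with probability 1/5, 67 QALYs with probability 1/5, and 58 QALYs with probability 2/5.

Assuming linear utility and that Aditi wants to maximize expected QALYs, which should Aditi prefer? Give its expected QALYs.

Treatment A = 7/8 × 58 + 1/8 × 72 = 50.75 + 9 = 59.75
Treatment B = 1/5 × 22 + 1/5 × 25 + 1/5 × 67 + 2/5 × 58 = 4.4 + 5 + 13.4 + 23.2 = 46

Treatment A (59.75 QALYs)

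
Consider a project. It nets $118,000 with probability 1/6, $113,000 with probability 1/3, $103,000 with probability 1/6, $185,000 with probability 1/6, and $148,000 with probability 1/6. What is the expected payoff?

$130,000

EV = 1/6 × 118000 + 1/3 × 113000 + 1/6 × 103000 + 1/6 × 185000 + 1/6 × 148000 = 19666.6667 + 37666.6667 + 17166.6667 + 30833.3333 + 24666.6667 = 130000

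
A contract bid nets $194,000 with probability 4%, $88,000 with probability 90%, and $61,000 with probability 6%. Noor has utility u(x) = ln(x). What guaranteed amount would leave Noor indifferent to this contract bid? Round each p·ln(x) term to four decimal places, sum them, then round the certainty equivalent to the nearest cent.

E[u] = 0.04·ln(194000) + 0.9·ln(88000) + 0.06·ln(61000) = 0.4870 + 10.2466 + 0.6611 = 11.3947
CE = e^11.3947 ≈ 88849.57

$88,849.57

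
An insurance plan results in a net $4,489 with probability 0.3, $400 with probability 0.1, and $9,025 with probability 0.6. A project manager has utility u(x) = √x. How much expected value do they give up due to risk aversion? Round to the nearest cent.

$544.89

E[u] = 0.3·√4489 + 0.1·√400 + 0.6·√9025 = 0.3·67 + 0.1·20 + 0.6·95 = 79.1
CE = (79.1)² = 6256.81
Risk premium = EV − CE = 6801.7 − 6256.81 = 544.89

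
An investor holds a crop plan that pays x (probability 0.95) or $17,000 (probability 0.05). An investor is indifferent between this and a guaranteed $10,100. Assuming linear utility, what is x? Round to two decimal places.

x = $9,736.84

0.95·x + 0.05·17000 = 10100
0.95·x = 10100 − 850 = 9250
x = 9250 / 0.95 = 9736.8421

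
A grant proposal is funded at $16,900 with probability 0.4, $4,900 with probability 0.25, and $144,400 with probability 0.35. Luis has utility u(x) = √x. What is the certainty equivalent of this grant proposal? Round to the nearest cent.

E[u] = 0.4·√16900 + 0.25·√4900 + 0.35·√144400 = 0.4·130 + 0.25·70 + 0.35·380 = 202.5
CE = (202.5)² = 41006.25

$41,006.25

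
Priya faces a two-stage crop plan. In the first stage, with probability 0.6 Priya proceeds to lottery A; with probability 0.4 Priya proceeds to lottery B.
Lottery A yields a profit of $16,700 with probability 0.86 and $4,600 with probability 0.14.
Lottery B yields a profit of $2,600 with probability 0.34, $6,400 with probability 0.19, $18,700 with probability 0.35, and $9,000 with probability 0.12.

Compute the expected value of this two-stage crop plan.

EV(A) = 0.86 × 16700 + 0.14 × 4600 = 14362 + 644 = 15006
EV(B) = 0.34 × 2600 + 0.19 × 6400 + 0.35 × 18700 + 0.12 × 9000 = 884 + 1216 + 6545 + 1080 = 9725
Overall = 0.6 × 15006 + 0.4 × 9725 = 9003.6 + 3890 = 12893.6

$12,893.60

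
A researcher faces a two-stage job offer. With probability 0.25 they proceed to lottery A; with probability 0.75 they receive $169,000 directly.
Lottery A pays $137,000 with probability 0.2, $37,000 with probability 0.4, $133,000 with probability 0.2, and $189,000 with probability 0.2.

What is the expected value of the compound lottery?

$153,400

EV(A) = 0.2 × 137000 + 0.4 × 37000 + 0.2 × 133000 + 0.2 × 189000 = 27400 + 14800 + 26600 + 37800 = 106600
Branch B: 169000 (certain)
Overall = 0.25 × 106600 + 0.75 × 169000 = 26650 + 126750 = 153400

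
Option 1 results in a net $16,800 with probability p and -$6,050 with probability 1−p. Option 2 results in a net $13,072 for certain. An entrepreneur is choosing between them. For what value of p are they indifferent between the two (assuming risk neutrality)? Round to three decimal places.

p·16800 + (1−p)·(-6050) = 13072
22850p − 6050 = 13072
p = (13072 + 6050) / 22850

p = 0.837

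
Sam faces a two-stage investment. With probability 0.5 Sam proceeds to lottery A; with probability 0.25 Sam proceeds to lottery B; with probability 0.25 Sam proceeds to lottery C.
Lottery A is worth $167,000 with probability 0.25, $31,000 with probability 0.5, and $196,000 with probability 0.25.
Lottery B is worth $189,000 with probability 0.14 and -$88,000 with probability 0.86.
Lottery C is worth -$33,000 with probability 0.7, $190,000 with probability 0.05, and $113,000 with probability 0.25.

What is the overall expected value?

EV(A) = 0.25 × 167000 + 0.5 × 31000 + 0.25 × 196000 = 41750 + 15500 + 49000 = 106250
EV(B) = 0.14 × 189000 + 0.86 × (-88000) = 26460 − 75680 = -49220
EV(C) = 0.7 × (-33000) + 0.05 × 190000 + 0.25 × 113000 = -23100 + 9500 + 28250 = 14650
Overall = 0.5 × 106250 + 0.25 × (-49220) + 0.25 × 14650 = 53125 − 12305 + 3662.5 = 44482.5

$44,482.50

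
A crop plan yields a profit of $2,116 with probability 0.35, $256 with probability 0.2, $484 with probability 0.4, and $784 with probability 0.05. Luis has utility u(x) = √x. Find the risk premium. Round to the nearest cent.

E[u] = 0.35·√2116 + 0.2·√256 + 0.4·√484 + 0.05·√784 = 0.35·46 + 0.2·16 + 0.4·22 + 0.05·28 = 29.5
CE = (29.5)² = 870.25
Risk premium = EV − CE = 1024.6 − 870.25 = 154.35

$154.35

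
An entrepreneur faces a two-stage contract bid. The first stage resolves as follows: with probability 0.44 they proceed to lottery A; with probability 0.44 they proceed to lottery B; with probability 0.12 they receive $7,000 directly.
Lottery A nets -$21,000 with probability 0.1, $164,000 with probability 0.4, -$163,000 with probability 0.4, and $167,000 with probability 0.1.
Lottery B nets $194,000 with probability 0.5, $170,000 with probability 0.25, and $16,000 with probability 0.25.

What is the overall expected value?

$70,580

EV(A) = 0.1 × (-21000) + 0.4 × 164000 + 0.4 × (-163000) + 0.1 × 167000 = -2100 + 65600 − 65200 + 16700 = 15000
EV(B) = 0.5 × 194000 + 0.25 × 170000 + 0.25 × 16000 = 97000 + 42500 + 4000 = 143500
Branch C: 7000 (certain)
Overall = 0.44 × 15000 + 0.44 × 143500 + 0.12 × 7000 = 6600 + 63140 + 840 = 70580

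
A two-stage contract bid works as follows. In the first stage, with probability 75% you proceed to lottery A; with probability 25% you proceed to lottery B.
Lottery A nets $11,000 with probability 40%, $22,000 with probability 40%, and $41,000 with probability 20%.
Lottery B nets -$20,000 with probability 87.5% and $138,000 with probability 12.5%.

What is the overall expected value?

EV(A) = 0.4 × 11000 + 0.4 × 22000 + 0.2 × 41000 = 4400 + 8800 + 8200 = 21400
EV(B) = 0.875 × (-20000) + 0.125 × 138000 = -17500 + 17250 = -250
Overall = 0.75 × 21400 + 0.25 × (-250) = 16050 − 62.5 = 15987.5

$15,987.50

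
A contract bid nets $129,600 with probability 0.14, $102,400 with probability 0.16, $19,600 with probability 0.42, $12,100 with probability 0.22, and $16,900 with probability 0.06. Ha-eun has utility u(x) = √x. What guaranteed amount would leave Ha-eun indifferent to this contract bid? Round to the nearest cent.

$37,017.76

E[u] = 0.14·√129600 + 0.16·√102400 + 0.42·√19600 + 0.22·√12100 + 0.06·√16900 = 0.14·360 + 0.16·320 + 0.42·140 + 0.22·110 + 0.06·130 = 192.4
CE = (192.4)² = 37017.76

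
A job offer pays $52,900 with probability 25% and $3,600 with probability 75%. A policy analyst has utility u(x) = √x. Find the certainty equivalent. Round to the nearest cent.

$10,506.25

E[u] = 0.25·√52900 + 0.75·√3600 = 0.25·230 + 0.75·60 = 102.5
CE = (102.5)² = 10506.25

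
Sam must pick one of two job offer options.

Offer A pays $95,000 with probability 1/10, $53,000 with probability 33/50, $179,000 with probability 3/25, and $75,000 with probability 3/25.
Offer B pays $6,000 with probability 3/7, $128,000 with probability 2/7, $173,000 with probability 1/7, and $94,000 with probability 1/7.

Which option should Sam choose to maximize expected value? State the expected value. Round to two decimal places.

Offer A = 1/10 × 95000 + 33/50 × 53000 + 3/25 × 179000 + 3/25 × 75000 = 9500 + 34980 + 21480 + 9000 = 74960
Offer B = 3/7 × 6000 + 2/7 × 128000 + 1/7 × 173000 + 1/7 × 94000 = 2571.4286 + 36571.4286 + 24714.2857 + 13428.5714 = 77285.7143

Offer B ($77,285.71)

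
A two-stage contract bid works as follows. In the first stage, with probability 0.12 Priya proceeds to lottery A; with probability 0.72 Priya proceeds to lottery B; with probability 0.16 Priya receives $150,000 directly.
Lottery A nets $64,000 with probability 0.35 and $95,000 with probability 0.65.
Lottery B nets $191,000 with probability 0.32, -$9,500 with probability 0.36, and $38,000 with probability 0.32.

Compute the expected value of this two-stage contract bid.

EV(A) = 0.35 × 64000 + 0.65 × 95000 = 22400 + 61750 = 84150
EV(B) = 0.32 × 191000 + 0.36 × (-9500) + 0.32 × 38000 = 61120 − 3420 + 12160 = 69860
Branch C: 150000 (certain)
Overall = 0.12 × 84150 + 0.72 × 69860 + 0.16 × 150000 = 10098 + 50299.2 + 24000 = 84397.2

$84,397.20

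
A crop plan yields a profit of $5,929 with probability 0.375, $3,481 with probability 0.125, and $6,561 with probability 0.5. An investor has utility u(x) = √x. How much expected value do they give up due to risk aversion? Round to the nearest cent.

$48.44

E[u] = 0.375·√5929 + 0.125·√3481 + 0.5·√6561 = 0.375·77 + 0.125·59 + 0.5·81 = 76.75
CE = (76.75)² = 5890.5625
Risk premium = EV − CE = 5939 − 5890.5625 = 48.4375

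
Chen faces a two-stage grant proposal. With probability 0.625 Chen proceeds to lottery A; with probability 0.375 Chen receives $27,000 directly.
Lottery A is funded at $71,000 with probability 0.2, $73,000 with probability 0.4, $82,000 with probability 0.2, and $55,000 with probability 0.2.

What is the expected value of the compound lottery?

EV(A) = 0.2 × 71000 + 0.4 × 73000 + 0.2 × 82000 + 0.2 × 55000 = 14200 + 29200 + 16400 + 11000 = 70800
Branch B: 27000 (certain)
Overall = 0.625 × 70800 + 0.375 × 27000 = 44250 + 10125 = 54375

$54,375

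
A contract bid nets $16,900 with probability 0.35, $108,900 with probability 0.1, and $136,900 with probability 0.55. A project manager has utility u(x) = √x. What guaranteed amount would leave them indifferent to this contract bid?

E[u] = 0.35·√16900 + 0.1·√108900 + 0.55·√136900 = 0.35·130 + 0.1·330 + 0.55·370 = 282
CE = (282)² = 79524

$79,524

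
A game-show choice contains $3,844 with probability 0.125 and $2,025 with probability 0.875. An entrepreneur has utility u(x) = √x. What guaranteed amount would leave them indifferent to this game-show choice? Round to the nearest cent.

$2,220.77

E[u] = 0.125·√3844 + 0.875·√2025 = 0.125·62 + 0.875·45 = 47.125
CE = (47.125)² = 2220.765625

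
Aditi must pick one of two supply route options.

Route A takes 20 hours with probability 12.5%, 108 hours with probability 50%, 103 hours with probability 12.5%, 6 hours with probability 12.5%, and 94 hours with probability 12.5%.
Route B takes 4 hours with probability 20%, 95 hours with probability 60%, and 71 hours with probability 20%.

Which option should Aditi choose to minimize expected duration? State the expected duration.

Route A = 0.125 × 20 + 0.5 × 108 + 0.125 × 103 + 0.125 × 6 + 0.125 × 94 = 2.5 + 54 + 12.875 + 0.75 + 11.75 = 81.875
Route B = 0.2 × 4 + 0.6 × 95 + 0.2 × 71 = 0.8 + 57 + 14.2 = 72

Route B (72 hours)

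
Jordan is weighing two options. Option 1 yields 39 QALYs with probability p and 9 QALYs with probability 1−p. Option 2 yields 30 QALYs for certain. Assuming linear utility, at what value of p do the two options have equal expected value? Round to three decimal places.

p = 0.700

p·39 + (1−p)·9 = 30
30p + 9 = 30
p = (30 − 9) / 30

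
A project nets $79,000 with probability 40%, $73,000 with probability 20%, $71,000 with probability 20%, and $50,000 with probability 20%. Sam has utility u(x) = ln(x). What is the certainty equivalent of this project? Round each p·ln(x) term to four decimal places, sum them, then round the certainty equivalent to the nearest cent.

E[u] = 0.4·ln(79000) + 0.2·ln(73000) + 0.2·ln(71000) + 0.2·ln(50000) = 4.5109 + 2.2396 + 2.2341 + 2.1640 = 11.1486
CE = e^11.1486 ≈ 69466.51

$69,466.51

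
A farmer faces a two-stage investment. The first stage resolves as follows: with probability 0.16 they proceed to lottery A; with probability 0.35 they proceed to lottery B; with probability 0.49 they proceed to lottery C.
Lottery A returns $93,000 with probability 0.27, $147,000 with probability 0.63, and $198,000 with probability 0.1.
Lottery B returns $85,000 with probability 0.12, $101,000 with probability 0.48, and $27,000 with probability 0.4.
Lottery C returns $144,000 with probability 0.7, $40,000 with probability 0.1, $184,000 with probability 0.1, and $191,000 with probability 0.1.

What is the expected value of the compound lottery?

EV(A) = 0.27 × 93000 + 0.63 × 147000 + 0.1 × 198000 = 25110 + 92610 + 19800 = 137520
EV(B) = 0.12 × 85000 + 0.48 × 101000 + 0.4 × 27000 = 10200 + 48480 + 10800 = 69480
EV(C) = 0.7 × 144000 + 0.1 × 40000 + 0.1 × 184000 + 0.1 × 191000 = 100800 + 4000 + 18400 + 19100 = 142300
Overall = 0.16 × 137520 + 0.35 × 69480 + 0.49 × 142300 = 22003.2 + 24318 + 69727 = 116048.2

$116,048.20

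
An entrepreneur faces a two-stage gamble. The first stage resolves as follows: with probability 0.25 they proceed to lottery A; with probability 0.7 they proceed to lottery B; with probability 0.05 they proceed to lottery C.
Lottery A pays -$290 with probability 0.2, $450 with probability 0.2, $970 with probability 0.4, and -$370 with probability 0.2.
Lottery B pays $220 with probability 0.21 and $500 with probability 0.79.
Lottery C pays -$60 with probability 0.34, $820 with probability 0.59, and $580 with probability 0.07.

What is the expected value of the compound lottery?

$420.54

EV(A) = 0.2 × (-290) + 0.2 × 450 + 0.4 × 970 + 0.2 × (-370) = -58 + 90 + 388 − 74 = 346
EV(B) = 0.21 × 220 + 0.79 × 500 = 46.2 + 395 = 441.2
EV(C) = 0.34 × (-60) + 0.59 × 820 + 0.07 × 580 = -20.4 + 483.8 + 40.6 = 504
Overall = 0.25 × 346 + 0.7 × 441.2 + 0.05 × 504 = 86.5 + 308.84 + 25.2 = 420.54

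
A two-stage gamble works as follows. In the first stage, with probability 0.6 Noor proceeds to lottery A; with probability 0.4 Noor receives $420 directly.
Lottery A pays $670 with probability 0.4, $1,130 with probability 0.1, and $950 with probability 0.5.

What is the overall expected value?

$681.60

EV(A) = 0.4 × 670 + 0.1 × 1130 + 0.5 × 950 = 268 + 113 + 475 = 856
Branch B: 420 (certain)
Overall = 0.6 × 856 + 0.4 × 420 = 513.6 + 168 = 681.6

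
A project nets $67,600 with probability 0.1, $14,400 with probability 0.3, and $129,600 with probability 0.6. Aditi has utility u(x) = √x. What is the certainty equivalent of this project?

E[u] = 0.1·√67600 + 0.3·√14400 + 0.6·√129600 = 0.1·260 + 0.3·120 + 0.6·360 = 278
CE = (278)² = 77284

$77,284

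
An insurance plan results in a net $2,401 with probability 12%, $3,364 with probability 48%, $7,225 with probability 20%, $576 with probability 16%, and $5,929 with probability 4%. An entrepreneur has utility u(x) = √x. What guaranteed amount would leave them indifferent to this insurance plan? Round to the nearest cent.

$3,322.37

E[u] = 0.12·√2401 + 0.48·√3364 + 0.2·√7225 + 0.16·√576 + 0.04·√5929 = 0.12·49 + 0.48·58 + 0.2·85 + 0.16·24 + 0.04·77 = 57.64
CE = (57.64)² = 3322.3696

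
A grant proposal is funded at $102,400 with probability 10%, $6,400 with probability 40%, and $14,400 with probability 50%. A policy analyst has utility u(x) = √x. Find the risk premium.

$4,624

E[u] = 0.1·√102400 + 0.4·√6400 + 0.5·√14400 = 0.1·320 + 0.4·80 + 0.5·120 = 124
CE = (124)² = 15376
Risk premium = EV − CE = 20000 − 15376 = 4624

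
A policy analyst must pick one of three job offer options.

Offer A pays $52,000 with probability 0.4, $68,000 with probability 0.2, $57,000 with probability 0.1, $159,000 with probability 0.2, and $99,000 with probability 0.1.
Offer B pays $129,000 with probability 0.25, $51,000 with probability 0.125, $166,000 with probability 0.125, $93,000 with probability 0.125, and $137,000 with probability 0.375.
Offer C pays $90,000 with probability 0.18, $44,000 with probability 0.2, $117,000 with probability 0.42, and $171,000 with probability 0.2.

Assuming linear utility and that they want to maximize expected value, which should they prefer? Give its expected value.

Offer B ($122,375)

Offer A = 0.4 × 52000 + 0.2 × 68000 + 0.1 × 57000 + 0.2 × 159000 + 0.1 × 99000 = 20800 + 13600 + 5700 + 31800 + 9900 = 81800
Offer B = 0.25 × 129000 + 0.125 × 51000 + 0.125 × 166000 + 0.125 × 93000 + 0.375 × 137000 = 32250 + 6375 + 20750 + 11625 + 51375 = 122375
Offer C = 0.18 × 90000 + 0.2 × 44000 + 0.42 × 117000 + 0.2 × 171000 = 16200 + 8800 + 49140 + 34200 = 108340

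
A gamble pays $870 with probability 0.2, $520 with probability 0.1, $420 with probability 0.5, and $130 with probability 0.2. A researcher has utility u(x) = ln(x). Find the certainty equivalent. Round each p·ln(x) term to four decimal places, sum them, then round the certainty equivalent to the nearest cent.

$392.56

E[u] = 0.2·ln(870) + 0.1·ln(520) + 0.5·ln(420) + 0.2·ln(130) = 1.3537 + 0.6254 + 3.0201 + 0.9735 = 5.9727
CE = e^5.9727 ≈ 392.56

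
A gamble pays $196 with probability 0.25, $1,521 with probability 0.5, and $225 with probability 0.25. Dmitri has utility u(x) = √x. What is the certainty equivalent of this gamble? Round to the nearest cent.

$715.56

E[u] = 0.25·√196 + 0.5·√1521 + 0.25·√225 = 0.25·14 + 0.5·39 + 0.25·15 = 26.75
CE = (26.75)² = 715.5625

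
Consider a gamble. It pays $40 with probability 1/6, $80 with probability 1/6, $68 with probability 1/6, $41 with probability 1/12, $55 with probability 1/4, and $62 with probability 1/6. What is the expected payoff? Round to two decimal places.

EV = 1/6 × 40 + 1/6 × 80 + 1/6 × 68 + 1/12 × 41 + 1/4 × 55 + 1/6 × 62 = 6.6667 + 13.3333 + 11.3333 + 3.4167 + 13.75 + 10.3333 = 58.8333

$58.83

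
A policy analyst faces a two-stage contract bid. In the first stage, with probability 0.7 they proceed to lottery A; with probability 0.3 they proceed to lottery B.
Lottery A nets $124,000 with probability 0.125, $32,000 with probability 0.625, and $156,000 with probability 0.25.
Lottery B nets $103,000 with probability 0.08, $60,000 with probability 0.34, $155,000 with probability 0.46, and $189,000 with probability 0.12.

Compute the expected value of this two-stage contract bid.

EV(A) = 0.125 × 124000 + 0.625 × 32000 + 0.25 × 156000 = 15500 + 20000 + 39000 = 74500
EV(B) = 0.08 × 103000 + 0.34 × 60000 + 0.46 × 155000 + 0.12 × 189000 = 8240 + 20400 + 71300 + 22680 = 122620
Overall = 0.7 × 74500 + 0.3 × 122620 = 52150 + 36786 = 88936

$88,936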